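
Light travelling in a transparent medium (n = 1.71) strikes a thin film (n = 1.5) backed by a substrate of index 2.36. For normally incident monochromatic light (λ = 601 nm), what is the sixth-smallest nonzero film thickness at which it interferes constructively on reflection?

At the upper boundary (n = 1.71 to n = 1.5) the reflected ray undergoes no phase shift.
Bottom surface (1.5 → 2.36): reflection off a higher-index medium gives a half-wave phase shift.
Net: one phase inversion between the two reflected rays.
For strong reflection here: 2 n t = (m + ½) λ.
The sixth-smallest nonzero thickness corresponds to m = 5: t = (m + ½) λ / (2 n) = 5.50 × 601 / (2 × 1.5) = 1102 nm.

1102 nm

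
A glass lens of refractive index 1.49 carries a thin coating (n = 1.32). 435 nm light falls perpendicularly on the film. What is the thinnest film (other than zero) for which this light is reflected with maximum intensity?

Top surface (1.0 → 1.32): reflection off a higher-index medium gives a half-wave phase shift.
Bottom surface (1.32 → 1.49): reflection off a higher-index medium gives a half-wave phase shift.
Zero or two π shifts → no net half-wave offset.
So the condition for constructive reflection is 2 n t = m λ.
Minimum nonzero at m = 1: t = λ / (2 n) = 435 / (2 × 1.32) = 165 nm.

165 nm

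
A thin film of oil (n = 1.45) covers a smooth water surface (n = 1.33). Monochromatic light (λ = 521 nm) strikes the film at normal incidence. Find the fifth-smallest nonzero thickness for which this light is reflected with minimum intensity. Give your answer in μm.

0.898 μm

Top surface (1.0 → 1.45): reflection off a higher-index medium gives a half-wave phase shift.
Bottom surface (1.45 → 1.33): reflection off a lower-index medium gives no phase shift.
Exactly one π shift → a net half-wave offset.
With one net inversion, destructive interference in reflection requires 2 n t = m λ.
The fifth-smallest nonzero thickness corresponds to m = 5: t = m λ / (2 n) = 5.00 × 521 / (2 × 1.45) = 898 nm.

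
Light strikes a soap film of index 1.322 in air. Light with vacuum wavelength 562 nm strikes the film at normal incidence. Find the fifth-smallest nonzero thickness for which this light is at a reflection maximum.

Ray reflecting at the top interface goes from n = 1.0 toward n = 1.322: a half-wave phase shift.
At the lower boundary (n = 1.322 to n = 1.0) the reflected ray undergoes no phase shift.
The two reflections differ by half a wavelength.
For strong reflection here: 2 n t = (m + ½) λ.
The fifth-smallest nonzero thickness corresponds to m = 4: t = (m + ½) λ / (2 n) = 4.50 × 562 / (2 × 1.322) = 957 nm.

957 nm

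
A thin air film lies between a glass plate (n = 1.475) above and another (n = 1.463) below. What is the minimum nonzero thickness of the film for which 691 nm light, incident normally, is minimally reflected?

346 nm

Top surface (1.475 → 1.0): reflection off a lower-index medium gives no phase shift.
Ray reflecting at the bottom interface goes from n = 1.0 toward n = 1.463: a half-wave phase shift.
Net: one phase inversion between the two reflected rays.
For weak reflection here: 2 n t = m λ.
Minimum nonzero at m = 1: t = λ / (2 n) = 691 / (2 × 1.0) = 346 nm.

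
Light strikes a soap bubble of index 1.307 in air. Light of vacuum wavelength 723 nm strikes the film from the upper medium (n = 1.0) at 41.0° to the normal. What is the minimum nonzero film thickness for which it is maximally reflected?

Top surface (1.0 → 1.307): reflection off a higher-index medium gives a half-wave phase shift.
Bottom surface (1.307 → 1.0): reflection off a lower-index medium gives no phase shift.
Exactly one π shift → a net half-wave offset.
So the condition for constructive reflection is 2 n t cos θ_r = (m + ½) λ.
Snell's law: 1.0 sin 41.0° = 1.307 sin θ_r → sin θ_r = 0.502, cos θ_r = 0.865.
Minimum at m = 0: t = λ / (4 n cos θ_r) = 723 / (4 × 1.307 × 0.865) = 160 nm.

160 nm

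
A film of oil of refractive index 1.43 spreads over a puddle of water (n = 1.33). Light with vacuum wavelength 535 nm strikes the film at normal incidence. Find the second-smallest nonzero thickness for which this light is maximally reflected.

281 nm

At the upper boundary (n = 1.0 to n = 1.43) the reflected ray undergoes a half-wave phase shift.
Bottom surface (1.43 → 1.33): reflection off a lower-index medium gives no phase shift.
Net: one phase inversion between the two reflected rays.
So the condition for constructive reflection is 2 n t = (m + ½) λ.
The second-smallest nonzero thickness corresponds to m = 1: t = (m + ½) λ / (2 n) = 1.50 × 535 / (2 × 1.43) = 281 nm.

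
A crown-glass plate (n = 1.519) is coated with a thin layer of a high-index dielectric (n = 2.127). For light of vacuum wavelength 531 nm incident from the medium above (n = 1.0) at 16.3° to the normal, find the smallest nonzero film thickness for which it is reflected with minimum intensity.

Top surface (1.0 → 2.127): reflection off a higher-index medium gives a half-wave phase shift.
Bottom surface (2.127 → 1.519): reflection off a lower-index medium gives no phase shift.
Exactly one π shift → a net half-wave offset.
For weak reflection here: 2 n t cos θ_r = m λ.
Snell's law: 1.0 sin 16.3° = 2.127 sin θ_r → sin θ_r = 0.132, cos θ_r = 0.991.
Minimum nonzero at m = 1: t = λ / (2 n cos θ_r) = 531 / (2 × 2.127 × 0.991) = 126 nm.

126 nm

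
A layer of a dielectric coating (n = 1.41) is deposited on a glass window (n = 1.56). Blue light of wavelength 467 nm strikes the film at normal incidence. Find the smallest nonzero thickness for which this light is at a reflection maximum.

166 nm

At the upper boundary (n = 1.0 to n = 1.41) the reflected ray undergoes a half-wave phase shift.
At the lower boundary (n = 1.41 to n = 1.56) the reflected ray undergoes a half-wave phase shift.
Net: no relative phase inversion (both shifts match).
For maximum reflection here: 2 n t = m λ.
The smallest nonzero thickness corresponds to m = 1: t = m λ / (2 n) = 1.00 × 467 / (2 × 1.41) = 166 nm.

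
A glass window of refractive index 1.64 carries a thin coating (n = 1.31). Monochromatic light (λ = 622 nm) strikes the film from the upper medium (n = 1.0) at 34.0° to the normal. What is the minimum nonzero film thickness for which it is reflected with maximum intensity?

263 nm

Ray reflecting at the top interface goes from n = 1.0 toward n = 1.31: a half-wave phase shift.
Bottom surface (1.31 → 1.64): reflection off a higher-index medium gives a half-wave phase shift.
The two reflections carry the same phase change, so no net offset.
So the condition for constructive reflection is 2 n t cos θ_r = m λ.
Snell's law: 1.0 sin 34.0° = 1.31 sin θ_r → sin θ_r = 0.427, cos θ_r = 0.904.
Minimum nonzero at m = 1: t = λ / (2 n cos θ_r) = 622 / (2 × 1.31 × 0.904) = 263 nm.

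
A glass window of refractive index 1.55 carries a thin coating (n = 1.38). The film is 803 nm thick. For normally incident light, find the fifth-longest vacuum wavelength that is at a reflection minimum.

At the upper boundary (n = 1.0 to n = 1.38) the reflected ray undergoes a half-wave phase shift.
Ray reflecting at the bottom interface goes from n = 1.38 toward n = 1.55: a half-wave phase shift.
The two reflections carry the same phase change, so no net offset.
So the condition for destructive reflection is 2 n t = (m + ½) λ.
λ = 2 n t / (m + ½). The fifth-longest wavelength is m = 4: λ = 2 × 1.38 × 803 / 4.50 = 493 nm.

493 nm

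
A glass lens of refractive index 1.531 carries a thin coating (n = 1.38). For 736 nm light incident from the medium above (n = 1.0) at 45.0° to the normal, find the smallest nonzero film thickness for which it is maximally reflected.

311 nm

At the upper boundary (n = 1.0 to n = 1.38) the reflected ray undergoes a half-wave phase shift.
At the lower boundary (n = 1.38 to n = 1.531) the reflected ray undergoes a half-wave phase shift.
Zero or two π shifts → no net half-wave offset.
So the condition for constructive reflection is 2 n t cos θ_r = m λ.
Snell's law: 1.0 sin 45.0° = 1.38 sin θ_r → sin θ_r = 0.512, cos θ_r = 0.859.
Minimum nonzero at m = 1: t = λ / (2 n cos θ_r) = 736 / (2 × 1.38 × 0.859) = 311 nm.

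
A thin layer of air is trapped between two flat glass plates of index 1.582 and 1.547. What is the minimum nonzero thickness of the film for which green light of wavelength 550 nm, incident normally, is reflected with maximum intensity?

Ray reflecting at the top interface goes from n = 1.582 toward n = 1.0: no phase shift.
Ray reflecting at the bottom interface goes from n = 1.0 toward n = 1.547: a half-wave phase shift.
Net: one phase inversion between the two reflected rays.
For strong reflection here: 2 n t = (m + ½) λ.
Minimum at m = 0: t = λ / (4 n) = 550 / (4 × 1.0) = 138 nm.

138 nm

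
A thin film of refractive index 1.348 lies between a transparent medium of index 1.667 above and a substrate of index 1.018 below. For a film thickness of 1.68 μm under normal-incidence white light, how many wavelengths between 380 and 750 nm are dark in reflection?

6

Ray reflecting at the top interface goes from n = 1.667 toward n = 1.348: no phase shift.
Ray reflecting at the bottom interface goes from n = 1.348 toward n = 1.018: no phase shift.
The two reflections carry the same phase change, so no net offset.
For minimum reflection here: 2 n t = (m + ½) λ.
λ = 2 n t / (m + ½) = 4529 / (m + ½) nm.
m=5: 824 nm (IR); m=6: 697 nm (visible); m=7: 604 nm (visible); m=8: 533 nm (visible); m=9: 477 nm (visible); m=10: 431 nm (visible); m=11: 394 nm (visible); m=12: 362 nm (UV).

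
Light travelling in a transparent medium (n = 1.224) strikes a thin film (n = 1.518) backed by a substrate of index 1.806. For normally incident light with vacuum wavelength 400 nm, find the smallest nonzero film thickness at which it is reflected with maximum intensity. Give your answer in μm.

At the upper boundary (n = 1.224 to n = 1.518) the reflected ray undergoes a half-wave phase shift.
At the lower boundary (n = 1.518 to n = 1.806) the reflected ray undergoes a half-wave phase shift.
The two reflections carry the same phase change, so no net offset.
With no net inversion, constructive interference in reflection requires 2 n t = m λ.
Minimum nonzero at m = 1: t = λ / (2 n) = 400 / (2 × 1.518) = 132 nm.

0.132 μm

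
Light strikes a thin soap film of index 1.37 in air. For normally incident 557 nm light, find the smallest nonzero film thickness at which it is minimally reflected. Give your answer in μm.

At the upper boundary (n = 1.0 to n = 1.37) the reflected ray undergoes a half-wave phase shift.
Ray reflecting at the bottom interface goes from n = 1.37 toward n = 1.0: no phase shift.
Net: one phase inversion between the two reflected rays.
With one net inversion, destructive interference in reflection requires 2 n t = m λ.
Minimum nonzero at m = 1: t = λ / (2 n) = 557 / (2 × 1.37) = 203 nm.

0.203 μm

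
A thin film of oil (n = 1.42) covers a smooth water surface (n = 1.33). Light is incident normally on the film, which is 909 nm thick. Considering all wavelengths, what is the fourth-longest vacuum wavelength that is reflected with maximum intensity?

Top surface (1.0 → 1.42): reflection off a higher-index medium gives a half-wave phase shift.
Bottom surface (1.42 → 1.33): reflection off a lower-index medium gives no phase shift.
Exactly one π shift → a net half-wave offset.
So the condition for constructive reflection is 2 n t = (m + ½) λ.
λ = 2 n t / (m + ½). The fourth-longest wavelength is m = 3: λ = 2 × 1.42 × 909 / 3.50 = 738 nm.

738 nm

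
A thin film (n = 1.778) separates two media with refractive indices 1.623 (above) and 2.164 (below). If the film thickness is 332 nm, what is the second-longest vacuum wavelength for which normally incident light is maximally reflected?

Ray reflecting at the top interface goes from n = 1.623 toward n = 1.778: a half-wave phase shift.
Ray reflecting at the bottom interface goes from n = 1.778 toward n = 2.164: a half-wave phase shift.
The two reflections carry the same phase change, so no net offset.
With no net inversion, constructive interference in reflection requires 2 n t = m λ.
λ = 2 n t / m. The second-longest wavelength is m = 2: λ = 2 × 1.778 × 332 / 2.00 = 590 nm.

590 nm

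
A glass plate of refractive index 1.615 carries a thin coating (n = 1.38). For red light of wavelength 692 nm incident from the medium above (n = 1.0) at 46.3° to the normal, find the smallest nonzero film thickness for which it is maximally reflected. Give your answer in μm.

0.294 μm

Ray reflecting at the top interface goes from n = 1.0 toward n = 1.38: a half-wave phase shift.
At the lower boundary (n = 1.38 to n = 1.615) the reflected ray undergoes a half-wave phase shift.
The two reflections carry the same phase change, so no net offset.
For bright reflection here: 2 n t cos θ_r = m λ.
Snell's law: 1.0 sin 46.3° = 1.38 sin θ_r → sin θ_r = 0.524, cos θ_r = 0.852.
Minimum nonzero at m = 1: t = λ / (2 n cos θ_r) = 692 / (2 × 1.38 × 0.852) = 294 nm.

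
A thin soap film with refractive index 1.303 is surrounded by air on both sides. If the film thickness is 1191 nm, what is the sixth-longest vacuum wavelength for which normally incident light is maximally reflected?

Top surface (1.0 → 1.303): reflection off a higher-index medium gives a half-wave phase shift.
At the lower boundary (n = 1.303 to n = 1.0) the reflected ray undergoes no phase shift.
The two reflections differ by half a wavelength.
So the condition for constructive reflection is 2 n t = (m + ½) λ.
λ = 2 n t / (m + ½). The sixth-longest wavelength is m = 5: λ = 2 × 1.303 × 1191 / 5.50 = 564 nm.

564 nm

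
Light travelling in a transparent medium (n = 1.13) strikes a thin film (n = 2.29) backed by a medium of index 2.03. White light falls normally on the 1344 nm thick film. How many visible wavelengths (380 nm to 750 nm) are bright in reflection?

Top surface (1.13 → 2.29): reflection off a higher-index medium gives a half-wave phase shift.
Bottom surface (2.29 → 2.03): reflection off a lower-index medium gives no phase shift.
Exactly one π shift → a net half-wave offset.
With one net inversion, constructive interference in reflection requires 2 n t = (m + ½) λ.
λ = 2 n t / (m + ½) = 6156 / (m + ½) nm.
m=7: 821 nm (IR); m=8: 724 nm (visible); m=9: 648 nm (visible); m=10: 586 nm (visible); m=11: 535 nm (visible); m=12: 492 nm (visible); m=13: 456 nm (visible); m=14: 425 nm (visible); m=15: 397 nm (visible); m=16: 373 nm (UV).

8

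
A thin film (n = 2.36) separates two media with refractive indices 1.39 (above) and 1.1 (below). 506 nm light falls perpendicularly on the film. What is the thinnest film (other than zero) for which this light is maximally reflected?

Top surface (1.39 → 2.36): reflection off a higher-index medium gives a half-wave phase shift.
Ray reflecting at the bottom interface goes from n = 2.36 toward n = 1.1: no phase shift.
Net: one phase inversion between the two reflected rays.
With one net inversion, constructive interference in reflection requires 2 n t = (m + ½) λ.
Minimum at m = 0: t = λ / (4 n) = 506 / (4 × 2.36) = 53.6 nm.

53.6 nm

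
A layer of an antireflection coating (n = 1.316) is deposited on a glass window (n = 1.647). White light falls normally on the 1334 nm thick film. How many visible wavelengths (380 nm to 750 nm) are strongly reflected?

5

Ray reflecting at the top interface goes from n = 1.0 toward n = 1.316: a half-wave phase shift.
Bottom surface (1.316 → 1.647): reflection off a higher-index medium gives a half-wave phase shift.
The two reflections carry the same phase change, so no net offset.
With no net inversion, constructive interference in reflection requires 2 n t = m λ.
λ = 2 n t / m = 3511 / m nm.
m=4: 878 nm (IR); m=5: 702 nm (visible); m=6: 585 nm (visible); m=7: 502 nm (visible); m=8: 439 nm (visible); m=9: 390 nm (visible); m=10: 351 nm (UV).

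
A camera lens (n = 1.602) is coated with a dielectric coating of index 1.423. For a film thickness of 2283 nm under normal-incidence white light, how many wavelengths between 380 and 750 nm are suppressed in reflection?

8

Top surface (1.0 → 1.423): reflection off a higher-index medium gives a half-wave phase shift.
At the lower boundary (n = 1.423 to n = 1.602) the reflected ray undergoes a half-wave phase shift.
The two reflections carry the same phase change, so no net offset.
With no net inversion, destructive interference in reflection requires 2 n t = (m + ½) λ.
λ = 2 n t / (m + ½) = 6497 / (m + ½) nm.
m=8: 764 nm (IR); m=9: 684 nm (visible); m=10: 619 nm (visible); m=11: 565 nm (visible); m=12: 520 nm (visible); m=13: 481 nm (visible); m=14: 448 nm (visible); m=15: 419 nm (visible); m=16: 394 nm (visible); m=17: 371 nm (UV).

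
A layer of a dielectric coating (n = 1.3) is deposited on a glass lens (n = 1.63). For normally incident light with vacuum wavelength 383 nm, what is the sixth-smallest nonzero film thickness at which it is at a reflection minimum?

810 nm

Top surface (1.0 → 1.3): reflection off a higher-index medium gives a half-wave phase shift.
Bottom surface (1.3 → 1.63): reflection off a higher-index medium gives a half-wave phase shift.
Net: no relative phase inversion (both shifts match).
So the condition for destructive reflection is 2 n t = (m + ½) λ.
The sixth-smallest nonzero thickness corresponds to m = 5: t = (m + ½) λ / (2 n) = 5.50 × 383 / (2 × 1.3) = 810 nm.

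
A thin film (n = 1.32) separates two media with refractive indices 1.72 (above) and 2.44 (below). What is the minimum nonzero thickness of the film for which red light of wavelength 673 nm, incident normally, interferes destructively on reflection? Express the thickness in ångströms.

2549 Å

Top surface (1.72 → 1.32): reflection off a lower-index medium gives no phase shift.
Bottom surface (1.32 → 2.44): reflection off a higher-index medium gives a half-wave phase shift.
Exactly one π shift → a net half-wave offset.
So the condition for destructive reflection is 2 n t = m λ.
Minimum nonzero at m = 1: t = λ / (2 n) = 673 / (2 × 1.32) = 255 nm.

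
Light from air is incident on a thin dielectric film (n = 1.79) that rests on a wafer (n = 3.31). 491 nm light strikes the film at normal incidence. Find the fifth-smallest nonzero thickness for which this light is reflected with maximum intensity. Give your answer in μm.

Top surface (1.0 → 1.79): reflection off a higher-index medium gives a half-wave phase shift.
Ray reflecting at the bottom interface goes from n = 1.79 toward n = 3.31: a half-wave phase shift.
The two reflections carry the same phase change, so no net offset.
With no net inversion, constructive interference in reflection requires 2 n t = m λ.
The fifth-smallest nonzero thickness corresponds to m = 5: t = m λ / (2 n) = 5.00 × 491 / (2 × 1.79) = 686 nm.

0.686 μm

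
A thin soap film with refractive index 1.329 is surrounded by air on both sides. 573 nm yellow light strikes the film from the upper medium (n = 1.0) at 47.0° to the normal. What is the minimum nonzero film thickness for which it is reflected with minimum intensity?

258 nm

Ray reflecting at the top interface goes from n = 1.0 toward n = 1.329: a half-wave phase shift.
At the lower boundary (n = 1.329 to n = 1.0) the reflected ray undergoes no phase shift.
Net: one phase inversion between the two reflected rays.
For weak reflection here: 2 n t cos θ_r = m λ.
Snell's law: 1.0 sin 47.0° = 1.329 sin θ_r → sin θ_r = 0.550, cos θ_r = 0.835.
Minimum nonzero at m = 1: t = λ / (2 n cos θ_r) = 573 / (2 × 1.329 × 0.835) = 258 nm.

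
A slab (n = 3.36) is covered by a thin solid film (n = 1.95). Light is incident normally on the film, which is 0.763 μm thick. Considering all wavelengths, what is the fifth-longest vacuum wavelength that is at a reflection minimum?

Top surface (1.0 → 1.95): reflection off a higher-index medium gives a half-wave phase shift.
Ray reflecting at the bottom interface goes from n = 1.95 toward n = 3.36: a half-wave phase shift.
The two reflections carry the same phase change, so no net offset.
So the condition for destructive reflection is 2 n t = (m + ½) λ.
λ = 2 n t / (m + ½). The fifth-longest wavelength is m = 4: λ = 2 × 1.95 × 763 / 4.50 = 661 nm.

661 nm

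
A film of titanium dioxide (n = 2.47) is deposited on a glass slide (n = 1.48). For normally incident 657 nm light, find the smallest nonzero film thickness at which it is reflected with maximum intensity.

66.5 nm

At the upper boundary (n = 1.0 to n = 2.47) the reflected ray undergoes a half-wave phase shift.
Bottom surface (2.47 → 1.48): reflection off a lower-index medium gives no phase shift.
Net: one phase inversion between the two reflected rays.
For strong reflection here: 2 n t = (m + ½) λ.
Minimum at m = 0: t = λ / (4 n) = 657 / (4 × 2.47) = 66.5 nm.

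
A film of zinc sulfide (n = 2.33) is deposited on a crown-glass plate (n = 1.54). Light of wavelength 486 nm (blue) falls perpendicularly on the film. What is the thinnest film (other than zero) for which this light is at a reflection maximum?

Top surface (1.0 → 2.33): reflection off a higher-index medium gives a half-wave phase shift.
At the lower boundary (n = 2.33 to n = 1.54) the reflected ray undergoes no phase shift.
The two reflections differ by half a wavelength.
With one net inversion, constructive interference in reflection requires 2 n t = (m + ½) λ.
Minimum at m = 0: t = λ / (4 n) = 486 / (4 × 2.33) = 52.1 nm.

52.1 nm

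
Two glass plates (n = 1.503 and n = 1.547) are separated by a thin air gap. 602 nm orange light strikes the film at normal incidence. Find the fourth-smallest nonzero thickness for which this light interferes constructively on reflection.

At the upper boundary (n = 1.503 to n = 1.0) the reflected ray undergoes no phase shift.
At the lower boundary (n = 1.0 to n = 1.547) the reflected ray undergoes a half-wave phase shift.
Net: one phase inversion between the two reflected rays.
For maximum reflection here: 2 n t = (m + ½) λ.
The fourth-smallest nonzero thickness corresponds to m = 3: t = (m + ½) λ / (2 n) = 3.50 × 602 / (2 × 1.0) = 1054 nm.

1054 nm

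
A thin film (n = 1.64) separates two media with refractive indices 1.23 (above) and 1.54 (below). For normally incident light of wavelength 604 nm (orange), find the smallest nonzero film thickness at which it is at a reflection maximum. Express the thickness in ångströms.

Top surface (1.23 → 1.64): reflection off a higher-index medium gives a half-wave phase shift.
Bottom surface (1.64 → 1.54): reflection off a lower-index medium gives no phase shift.
Exactly one π shift → a net half-wave offset.
So the condition for constructive reflection is 2 n t = (m + ½) λ.
Minimum at m = 0: t = λ / (4 n) = 604 / (4 × 1.64) = 92.1 nm.

921 Å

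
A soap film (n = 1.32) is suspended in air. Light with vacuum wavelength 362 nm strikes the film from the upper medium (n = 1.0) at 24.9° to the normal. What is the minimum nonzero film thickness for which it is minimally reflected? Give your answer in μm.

Top surface (1.0 → 1.32): reflection off a higher-index medium gives a half-wave phase shift.
At the lower boundary (n = 1.32 to n = 1.0) the reflected ray undergoes no phase shift.
The two reflections differ by half a wavelength.
With one net inversion, destructive interference in reflection requires 2 n t cos θ_r = m λ.
Snell's law: 1.0 sin 24.9° = 1.32 sin θ_r → sin θ_r = 0.319, cos θ_r = 0.948.
Minimum nonzero at m = 1: t = λ / (2 n cos θ_r) = 362 / (2 × 1.32 × 0.948) = 145 nm.

0.145 μm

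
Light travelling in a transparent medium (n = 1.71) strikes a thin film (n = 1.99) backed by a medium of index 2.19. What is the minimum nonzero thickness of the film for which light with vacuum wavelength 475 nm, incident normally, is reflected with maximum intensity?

Ray reflecting at the top interface goes from n = 1.71 toward n = 1.99: a half-wave phase shift.
Ray reflecting at the bottom interface goes from n = 1.99 toward n = 2.19: a half-wave phase shift.
Zero or two π shifts → no net half-wave offset.
For bright reflection here: 2 n t = m λ.
Minimum nonzero at m = 1: t = λ / (2 n) = 475 / (2 × 1.99) = 119 nm.

119 nm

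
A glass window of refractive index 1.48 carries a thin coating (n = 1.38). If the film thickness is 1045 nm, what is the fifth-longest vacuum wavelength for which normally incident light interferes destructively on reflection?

At the upper boundary (n = 1.0 to n = 1.38) the reflected ray undergoes a half-wave phase shift.
Bottom surface (1.38 → 1.48): reflection off a higher-index medium gives a half-wave phase shift.
Zero or two π shifts → no net half-wave offset.
With no net inversion, destructive interference in reflection requires 2 n t = (m + ½) λ.
λ = 2 n t / (m + ½). The fifth-longest wavelength is m = 4: λ = 2 × 1.38 × 1045 / 4.50 = 641 nm.

641 nm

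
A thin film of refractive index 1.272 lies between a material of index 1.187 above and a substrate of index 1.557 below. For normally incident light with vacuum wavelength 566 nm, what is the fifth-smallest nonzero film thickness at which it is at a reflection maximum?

1112 nm

Top surface (1.187 → 1.272): reflection off a higher-index medium gives a half-wave phase shift.
Ray reflecting at the bottom interface goes from n = 1.272 toward n = 1.557: a half-wave phase shift.
The two reflections carry the same phase change, so no net offset.
For maximum reflection here: 2 n t = m λ.
The fifth-smallest nonzero thickness corresponds to m = 5: t = m λ / (2 n) = 5.00 × 566 / (2 × 1.272) = 1112 nm.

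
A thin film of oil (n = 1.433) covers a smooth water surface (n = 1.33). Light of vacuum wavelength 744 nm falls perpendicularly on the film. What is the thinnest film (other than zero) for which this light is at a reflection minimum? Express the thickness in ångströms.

2596 Å

Ray reflecting at the top interface goes from n = 1.0 toward n = 1.433: a half-wave phase shift.
At the lower boundary (n = 1.433 to n = 1.33) the reflected ray undergoes no phase shift.
Net: one phase inversion between the two reflected rays.
So the condition for destructive reflection is 2 n t = m λ.
Minimum nonzero at m = 1: t = λ / (2 n) = 744 / (2 × 1.433) = 260 nm.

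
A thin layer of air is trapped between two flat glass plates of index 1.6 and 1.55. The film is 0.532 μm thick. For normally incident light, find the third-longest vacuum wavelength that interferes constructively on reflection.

426 nm

Top surface (1.6 → 1.0): reflection off a lower-index medium gives no phase shift.
At the lower boundary (n = 1.0 to n = 1.55) the reflected ray undergoes a half-wave phase shift.
Net: one phase inversion between the two reflected rays.
So the condition for constructive reflection is 2 n t = (m + ½) λ.
λ = 2 n t / (m + ½). The third-longest wavelength is m = 2: λ = 2 × 1.0 × 532 / 2.50 = 426 nm.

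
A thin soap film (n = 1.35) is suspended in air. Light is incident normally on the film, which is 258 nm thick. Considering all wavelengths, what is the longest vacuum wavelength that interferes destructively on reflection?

At the upper boundary (n = 1.0 to n = 1.35) the reflected ray undergoes a half-wave phase shift.
Bottom surface (1.35 → 1.0): reflection off a lower-index medium gives no phase shift.
Net: one phase inversion between the two reflected rays.
With one net inversion, destructive interference in reflection requires 2 n t = m λ.
λ = 2 n t / m. The longest wavelength is m = 1: λ = 2 × 1.35 × 258 / 1.00 = 697 nm.

697 nm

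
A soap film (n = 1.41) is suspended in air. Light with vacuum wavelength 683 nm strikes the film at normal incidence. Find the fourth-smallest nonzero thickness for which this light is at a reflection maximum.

At the upper boundary (n = 1.0 to n = 1.41) the reflected ray undergoes a half-wave phase shift.
Ray reflecting at the bottom interface goes from n = 1.41 toward n = 1.0: no phase shift.
Net: one phase inversion between the two reflected rays.
With one net inversion, constructive interference in reflection requires 2 n t = (m + ½) λ.
The fourth-smallest nonzero thickness corresponds to m = 3: t = (m + ½) λ / (2 n) = 3.50 × 683 / (2 × 1.41) = 848 nm.

848 nm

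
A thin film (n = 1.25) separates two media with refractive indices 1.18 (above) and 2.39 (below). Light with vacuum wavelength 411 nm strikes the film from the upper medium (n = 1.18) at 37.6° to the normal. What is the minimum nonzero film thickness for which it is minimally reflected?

Top surface (1.18 → 1.25): reflection off a higher-index medium gives a half-wave phase shift.
At the lower boundary (n = 1.25 to n = 2.39) the reflected ray undergoes a half-wave phase shift.
Net: no relative phase inversion (both shifts match).
With no net inversion, destructive interference in reflection requires 2 n t cos θ_r = (m + ½) λ.
Snell's law: 1.18 sin 37.6° = 1.25 sin θ_r → sin θ_r = 0.576, cos θ_r = 0.817.
Minimum at m = 0: t = λ / (4 n cos θ_r) = 411 / (4 × 1.25 × 0.817) = 101 nm.

101 nm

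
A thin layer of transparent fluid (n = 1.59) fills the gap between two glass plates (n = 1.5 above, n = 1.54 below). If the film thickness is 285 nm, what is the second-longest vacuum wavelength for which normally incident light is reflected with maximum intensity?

Top surface (1.5 → 1.59): reflection off a higher-index medium gives a half-wave phase shift.
At the lower boundary (n = 1.59 to n = 1.54) the reflected ray undergoes no phase shift.
Net: one phase inversion between the two reflected rays.
For maximum reflection here: 2 n t = (m + ½) λ.
λ = 2 n t / (m + ½). The second-longest wavelength is m = 1: λ = 2 × 1.59 × 285 / 1.50 = 604 nm.

604 nm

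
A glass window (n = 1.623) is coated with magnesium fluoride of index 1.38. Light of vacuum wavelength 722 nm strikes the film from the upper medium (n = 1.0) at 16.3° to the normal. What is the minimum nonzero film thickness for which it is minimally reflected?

134 nm

Ray reflecting at the top interface goes from n = 1.0 toward n = 1.38: a half-wave phase shift.
Ray reflecting at the bottom interface goes from n = 1.38 toward n = 1.623: a half-wave phase shift.
Zero or two π shifts → no net half-wave offset.
For weak reflection here: 2 n t cos θ_r = (m + ½) λ.
Snell's law: 1.0 sin 16.3° = 1.38 sin θ_r → sin θ_r = 0.203, cos θ_r = 0.979.
Minimum at m = 0: t = λ / (4 n cos θ_r) = 722 / (4 × 1.38 × 0.979) = 134 nm.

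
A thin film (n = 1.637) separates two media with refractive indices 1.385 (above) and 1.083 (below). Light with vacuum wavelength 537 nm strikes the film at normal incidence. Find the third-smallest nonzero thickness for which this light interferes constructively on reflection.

Top surface (1.385 → 1.637): reflection off a higher-index medium gives a half-wave phase shift.
At the lower boundary (n = 1.637 to n = 1.083) the reflected ray undergoes no phase shift.
Exactly one π shift → a net half-wave offset.
So the condition for constructive reflection is 2 n t = (m + ½) λ.
The third-smallest nonzero thickness corresponds to m = 2: t = (m + ½) λ / (2 n) = 2.50 × 537 / (2 × 1.637) = 410 nm.

410 nm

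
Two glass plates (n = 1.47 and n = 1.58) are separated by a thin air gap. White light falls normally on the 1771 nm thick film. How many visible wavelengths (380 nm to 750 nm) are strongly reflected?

4

Ray reflecting at the top interface goes from n = 1.47 toward n = 1.0: no phase shift.
Bottom surface (1.0 → 1.58): reflection off a higher-index medium gives a half-wave phase shift.
Net: one phase inversion between the two reflected rays.
For bright reflection here: 2 n t = (m + ½) λ.
λ = 2 n t / (m + ½) = 3542 / (m + ½) nm.
m=4: 787 nm (IR); m=5: 644 nm (visible); m=6: 545 nm (visible); m=7: 472 nm (visible); m=8: 417 nm (visible); m=9: 373 nm (UV).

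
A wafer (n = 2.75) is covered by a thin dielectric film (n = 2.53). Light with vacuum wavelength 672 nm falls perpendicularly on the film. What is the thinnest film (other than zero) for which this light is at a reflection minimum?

At the upper boundary (n = 1.0 to n = 2.53) the reflected ray undergoes a half-wave phase shift.
At the lower boundary (n = 2.53 to n = 2.75) the reflected ray undergoes a half-wave phase shift.
Zero or two π shifts → no net half-wave offset.
With no net inversion, destructive interference in reflection requires 2 n t = (m + ½) λ.
Minimum at m = 0: t = λ / (4 n) = 672 / (4 × 2.53) = 66.4 nm.

66.4 nm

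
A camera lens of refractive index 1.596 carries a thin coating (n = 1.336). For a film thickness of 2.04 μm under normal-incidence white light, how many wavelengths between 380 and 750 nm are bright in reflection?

7

Ray reflecting at the top interface goes from n = 1.0 toward n = 1.336: a half-wave phase shift.
Ray reflecting at the bottom interface goes from n = 1.336 toward n = 1.596: a half-wave phase shift.
The two reflections carry the same phase change, so no net offset.
So the condition for constructive reflection is 2 n t = m λ.
λ = 2 n t / m = 5451 / m nm.
m=7: 779 nm (IR); m=8: 681 nm (visible); m=9: 606 nm (visible); m=10: 545 nm (visible); m=11: 496 nm (visible); m=12: 454 nm (visible); m=13: 419 nm (visible); m=14: 389 nm (visible); m=15: 363 nm (UV).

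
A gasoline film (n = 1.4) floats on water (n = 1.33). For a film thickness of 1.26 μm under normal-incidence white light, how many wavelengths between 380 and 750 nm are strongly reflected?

Top surface (1.0 → 1.4): reflection off a higher-index medium gives a half-wave phase shift.
Bottom surface (1.4 → 1.33): reflection off a lower-index medium gives no phase shift.
Exactly one π shift → a net half-wave offset.
So the condition for constructive reflection is 2 n t = (m + ½) λ.
λ = 2 n t / (m + ½) = 3528 / (m + ½) nm.
m=4: 784 nm (IR); m=5: 641 nm (visible); m=6: 543 nm (visible); m=7: 470 nm (visible); m=8: 415 nm (visible); m=9: 371 nm (UV).

4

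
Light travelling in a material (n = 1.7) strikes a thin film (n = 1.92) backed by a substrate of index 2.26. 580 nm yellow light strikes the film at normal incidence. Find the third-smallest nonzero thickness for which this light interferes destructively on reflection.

378 nm

Ray reflecting at the top interface goes from n = 1.7 toward n = 1.92: a half-wave phase shift.
Ray reflecting at the bottom interface goes from n = 1.92 toward n = 2.26: a half-wave phase shift.
Zero or two π shifts → no net half-wave offset.
With no net inversion, destructive interference in reflection requires 2 n t = (m + ½) λ.
The third-smallest nonzero thickness corresponds to m = 2: t = (m + ½) λ / (2 n) = 2.50 × 580 / (2 × 1.92) = 378 nm.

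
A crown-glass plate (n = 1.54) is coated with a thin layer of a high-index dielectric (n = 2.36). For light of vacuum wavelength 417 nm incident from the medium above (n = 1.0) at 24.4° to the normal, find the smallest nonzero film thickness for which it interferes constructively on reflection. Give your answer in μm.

0.0449 μm

Ray reflecting at the top interface goes from n = 1.0 toward n = 2.36: a half-wave phase shift.
Ray reflecting at the bottom interface goes from n = 2.36 toward n = 1.54: no phase shift.
Net: one phase inversion between the two reflected rays.
So the condition for constructive reflection is 2 n t cos θ_r = (m + ½) λ.
Snell's law: 1.0 sin 24.4° = 2.36 sin θ_r → sin θ_r = 0.175, cos θ_r = 0.985.
Minimum at m = 0: t = λ / (4 n cos θ_r) = 417 / (4 × 2.36 × 0.985) = 44.9 nm.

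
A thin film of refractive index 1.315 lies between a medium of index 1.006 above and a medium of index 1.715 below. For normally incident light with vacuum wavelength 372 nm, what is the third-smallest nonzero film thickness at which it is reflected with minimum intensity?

Ray reflecting at the top interface goes from n = 1.006 toward n = 1.315: a half-wave phase shift.
Ray reflecting at the bottom interface goes from n = 1.315 toward n = 1.715: a half-wave phase shift.
The two reflections carry the same phase change, so no net offset.
For minimum reflection here: 2 n t = (m + ½) λ.
The third-smallest nonzero thickness corresponds to m = 2: t = (m + ½) λ / (2 n) = 2.50 × 372 / (2 × 1.315) = 354 nm.

354 nm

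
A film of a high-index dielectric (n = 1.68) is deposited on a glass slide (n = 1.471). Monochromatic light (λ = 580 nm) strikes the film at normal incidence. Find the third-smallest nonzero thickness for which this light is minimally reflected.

At the upper boundary (n = 1.0 to n = 1.68) the reflected ray undergoes a half-wave phase shift.
Bottom surface (1.68 → 1.471): reflection off a lower-index medium gives no phase shift.
Net: one phase inversion between the two reflected rays.
With one net inversion, destructive interference in reflection requires 2 n t = m λ.
The third-smallest nonzero thickness corresponds to m = 3: t = m λ / (2 n) = 3.00 × 580 / (2 × 1.68) = 518 nm.

518 nm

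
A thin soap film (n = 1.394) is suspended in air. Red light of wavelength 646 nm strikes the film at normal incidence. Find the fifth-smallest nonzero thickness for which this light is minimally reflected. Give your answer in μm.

1.16 μm

At the upper boundary (n = 1.0 to n = 1.394) the reflected ray undergoes a half-wave phase shift.
Bottom surface (1.394 → 1.0): reflection off a lower-index medium gives no phase shift.
Exactly one π shift → a net half-wave offset.
With one net inversion, destructive interference in reflection requires 2 n t = m λ.
The fifth-smallest nonzero thickness corresponds to m = 5: t = m λ / (2 n) = 5.00 × 646 / (2 × 1.394) = 1159 nm.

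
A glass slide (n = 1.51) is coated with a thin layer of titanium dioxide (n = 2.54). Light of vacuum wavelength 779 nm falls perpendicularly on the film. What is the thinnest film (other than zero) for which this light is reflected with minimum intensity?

At the upper boundary (n = 1.0 to n = 2.54) the reflected ray undergoes a half-wave phase shift.
At the lower boundary (n = 2.54 to n = 1.51) the reflected ray undergoes no phase shift.
The two reflections differ by half a wavelength.
So the condition for destructive reflection is 2 n t = m λ.
Minimum nonzero at m = 1: t = λ / (2 n) = 779 / (2 × 2.54) = 153 nm.

153 nm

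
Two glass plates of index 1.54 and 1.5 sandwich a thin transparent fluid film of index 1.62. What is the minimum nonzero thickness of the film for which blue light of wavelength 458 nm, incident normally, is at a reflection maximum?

70.7 nm

Ray reflecting at the top interface goes from n = 1.54 toward n = 1.62: a half-wave phase shift.
Ray reflecting at the bottom interface goes from n = 1.62 toward n = 1.5: no phase shift.
The two reflections differ by half a wavelength.
For maximum reflection here: 2 n t = (m + ½) λ.
Minimum at m = 0: t = λ / (4 n) = 458 / (4 × 1.62) = 70.7 nm.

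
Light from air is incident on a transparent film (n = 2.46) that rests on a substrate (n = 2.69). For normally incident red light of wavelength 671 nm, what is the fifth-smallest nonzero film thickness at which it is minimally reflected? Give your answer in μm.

0.614 μm

At the upper boundary (n = 1.0 to n = 2.46) the reflected ray undergoes a half-wave phase shift.
Bottom surface (2.46 → 2.69): reflection off a higher-index medium gives a half-wave phase shift.
The two reflections carry the same phase change, so no net offset.
With no net inversion, destructive interference in reflection requires 2 n t = (m + ½) λ.
The fifth-smallest nonzero thickness corresponds to m = 4: t = (m + ½) λ / (2 n) = 4.50 × 671 / (2 × 2.46) = 614 nm.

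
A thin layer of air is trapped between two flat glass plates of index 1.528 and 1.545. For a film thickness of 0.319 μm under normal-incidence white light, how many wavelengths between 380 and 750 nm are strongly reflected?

1

Top surface (1.528 → 1.0): reflection off a lower-index medium gives no phase shift.
Ray reflecting at the bottom interface goes from n = 1.0 toward n = 1.545: a half-wave phase shift.
Exactly one π shift → a net half-wave offset.
For strong reflection here: 2 n t = (m + ½) λ.
λ = 2 n t / (m + ½) = 638 / (m + ½) nm.
m=0: 1276 nm (IR); m=1: 425 nm (visible); m=2: 255 nm (UV).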